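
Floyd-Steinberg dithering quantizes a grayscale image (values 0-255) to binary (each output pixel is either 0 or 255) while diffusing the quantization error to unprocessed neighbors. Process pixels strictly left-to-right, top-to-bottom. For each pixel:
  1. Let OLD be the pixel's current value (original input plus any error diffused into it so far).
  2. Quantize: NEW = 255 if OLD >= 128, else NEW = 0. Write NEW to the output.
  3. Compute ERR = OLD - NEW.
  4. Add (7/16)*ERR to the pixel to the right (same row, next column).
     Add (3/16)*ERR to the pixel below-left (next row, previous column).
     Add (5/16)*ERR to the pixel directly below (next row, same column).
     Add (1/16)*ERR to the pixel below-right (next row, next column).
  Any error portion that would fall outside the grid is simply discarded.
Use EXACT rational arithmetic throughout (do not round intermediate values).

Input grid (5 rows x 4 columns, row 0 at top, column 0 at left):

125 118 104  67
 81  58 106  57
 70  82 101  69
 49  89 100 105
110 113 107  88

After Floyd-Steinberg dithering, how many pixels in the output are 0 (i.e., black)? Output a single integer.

(0,0): OLD=125 → NEW=0, ERR=125
(0,1): OLD=2763/16 → NEW=255, ERR=-1317/16
(0,2): OLD=17405/256 → NEW=0, ERR=17405/256
(0,3): OLD=396267/4096 → NEW=0, ERR=396267/4096
(1,0): OLD=26785/256 → NEW=0, ERR=26785/256
(1,1): OLD=201959/2048 → NEW=0, ERR=201959/2048
(1,2): OLD=12018291/65536 → NEW=255, ERR=-4693389/65536
(1,3): OLD=63072149/1048576 → NEW=0, ERR=63072149/1048576
(2,0): OLD=3971037/32768 → NEW=0, ERR=3971037/32768
(2,1): OLD=166667983/1048576 → NEW=255, ERR=-100718897/1048576
(2,2): OLD=113326859/2097152 → NEW=0, ERR=113326859/2097152
(2,3): OLD=3589076863/33554432 → NEW=0, ERR=3589076863/33554432
(3,0): OLD=1155292813/16777216 → NEW=0, ERR=1155292813/16777216
(3,1): OLD=28673309075/268435456 → NEW=0, ERR=28673309075/268435456
(3,2): OLD=763092889965/4294967296 → NEW=255, ERR=-332123770515/4294967296
(3,3): OLD=7419781263227/68719476736 → NEW=0, ERR=7419781263227/68719476736
(4,0): OLD=650889754825/4294967296 → NEW=255, ERR=-444326905655/4294967296
(4,1): OLD=3124130453083/34359738368 → NEW=0, ERR=3124130453083/34359738368
(4,2): OLD=164415379786875/1099511627776 → NEW=255, ERR=-115960085296005/1099511627776
(4,3): OLD=1244950590642893/17592186044416 → NEW=0, ERR=1244950590642893/17592186044416
Output grid:
  Row 0: .#..  (3 black, running=3)
  Row 1: ..#.  (3 black, running=6)
  Row 2: .#..  (3 black, running=9)
  Row 3: ..#.  (3 black, running=12)
  Row 4: #.#.  (2 black, running=14)

Answer: 14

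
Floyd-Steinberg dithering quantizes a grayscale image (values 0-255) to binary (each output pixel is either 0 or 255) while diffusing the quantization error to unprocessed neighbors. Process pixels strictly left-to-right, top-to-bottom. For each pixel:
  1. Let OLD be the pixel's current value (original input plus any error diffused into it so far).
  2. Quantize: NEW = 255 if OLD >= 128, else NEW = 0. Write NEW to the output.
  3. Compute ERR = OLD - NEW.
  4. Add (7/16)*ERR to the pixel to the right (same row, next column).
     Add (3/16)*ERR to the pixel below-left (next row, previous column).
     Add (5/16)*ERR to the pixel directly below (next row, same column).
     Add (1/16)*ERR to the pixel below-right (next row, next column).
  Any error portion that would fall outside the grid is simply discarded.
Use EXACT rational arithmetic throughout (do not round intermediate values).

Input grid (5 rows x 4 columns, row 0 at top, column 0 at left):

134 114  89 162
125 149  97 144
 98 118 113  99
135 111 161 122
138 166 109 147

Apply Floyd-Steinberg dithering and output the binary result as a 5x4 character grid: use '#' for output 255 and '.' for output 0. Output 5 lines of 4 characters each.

(0,0): OLD=134 → NEW=255, ERR=-121
(0,1): OLD=977/16 → NEW=0, ERR=977/16
(0,2): OLD=29623/256 → NEW=0, ERR=29623/256
(0,3): OLD=870913/4096 → NEW=255, ERR=-173567/4096
(1,0): OLD=25251/256 → NEW=0, ERR=25251/256
(1,1): OLD=461557/2048 → NEW=255, ERR=-60683/2048
(1,2): OLD=7606681/65536 → NEW=0, ERR=7606681/65536
(1,3): OLD=197939839/1048576 → NEW=255, ERR=-69447041/1048576
(2,0): OLD=4039255/32768 → NEW=0, ERR=4039255/32768
(2,1): OLD=199856557/1048576 → NEW=255, ERR=-67530323/1048576
(2,2): OLD=224029601/2097152 → NEW=0, ERR=224029601/2097152
(2,3): OLD=4439039357/33554432 → NEW=255, ERR=-4117340803/33554432
(3,0): OLD=2708613991/16777216 → NEW=255, ERR=-1569576089/16777216
(3,1): OLD=20851686137/268435456 → NEW=0, ERR=20851686137/268435456
(3,2): OLD=864726540295/4294967296 → NEW=255, ERR=-230490120185/4294967296
(3,3): OLD=4594059829425/68719476736 → NEW=0, ERR=4594059829425/68719476736
(4,0): OLD=529694458139/4294967296 → NEW=0, ERR=529694458139/4294967296
(4,1): OLD=7845073698385/34359738368 → NEW=255, ERR=-916659585455/34359738368
(4,2): OLD=107694534755761/1099511627776 → NEW=0, ERR=107694534755761/1099511627776
(4,3): OLD=3648432407406119/17592186044416 → NEW=255, ERR=-837575033919961/17592186044416
Row 0: #..#
Row 1: .#.#
Row 2: .#.#
Row 3: #.#.
Row 4: .#.#

Answer: #..#
.#.#
.#.#
#.#.
.#.#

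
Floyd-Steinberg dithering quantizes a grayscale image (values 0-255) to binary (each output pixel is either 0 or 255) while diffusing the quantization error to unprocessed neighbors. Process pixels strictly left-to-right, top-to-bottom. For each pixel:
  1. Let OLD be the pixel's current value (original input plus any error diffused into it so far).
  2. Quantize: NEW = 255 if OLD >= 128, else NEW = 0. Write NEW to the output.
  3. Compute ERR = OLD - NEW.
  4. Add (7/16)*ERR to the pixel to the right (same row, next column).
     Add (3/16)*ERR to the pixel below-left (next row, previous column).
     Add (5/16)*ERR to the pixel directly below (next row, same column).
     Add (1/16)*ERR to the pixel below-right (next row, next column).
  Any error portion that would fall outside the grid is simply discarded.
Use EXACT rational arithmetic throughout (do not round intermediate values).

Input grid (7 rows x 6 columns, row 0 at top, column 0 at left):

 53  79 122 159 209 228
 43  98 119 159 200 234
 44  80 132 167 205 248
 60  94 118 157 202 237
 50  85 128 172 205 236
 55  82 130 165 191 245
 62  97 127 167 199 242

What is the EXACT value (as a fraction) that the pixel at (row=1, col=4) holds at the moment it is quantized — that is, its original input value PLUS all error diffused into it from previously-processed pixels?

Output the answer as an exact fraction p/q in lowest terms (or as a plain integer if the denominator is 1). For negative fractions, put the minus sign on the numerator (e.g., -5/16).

(0,0): OLD=53 → NEW=0, ERR=53
(0,1): OLD=1635/16 → NEW=0, ERR=1635/16
(0,2): OLD=42677/256 → NEW=255, ERR=-22603/256
(0,3): OLD=493043/4096 → NEW=0, ERR=493043/4096
(0,4): OLD=17148325/65536 → NEW=255, ERR=436645/65536
(0,5): OLD=242131843/1048576 → NEW=255, ERR=-25255037/1048576
(1,0): OLD=20153/256 → NEW=0, ERR=20153/256
(1,1): OLD=309519/2048 → NEW=255, ERR=-212721/2048
(1,2): OLD=4910139/65536 → NEW=0, ERR=4910139/65536
(1,3): OLD=59015391/262144 → NEW=255, ERR=-7831329/262144
(1,4): OLD=3221551485/16777216 → NEW=255, ERR=-1056638595/16777216
Target (1,4): original=200, with diffused error = 3221551485/16777216

Answer: 3221551485/16777216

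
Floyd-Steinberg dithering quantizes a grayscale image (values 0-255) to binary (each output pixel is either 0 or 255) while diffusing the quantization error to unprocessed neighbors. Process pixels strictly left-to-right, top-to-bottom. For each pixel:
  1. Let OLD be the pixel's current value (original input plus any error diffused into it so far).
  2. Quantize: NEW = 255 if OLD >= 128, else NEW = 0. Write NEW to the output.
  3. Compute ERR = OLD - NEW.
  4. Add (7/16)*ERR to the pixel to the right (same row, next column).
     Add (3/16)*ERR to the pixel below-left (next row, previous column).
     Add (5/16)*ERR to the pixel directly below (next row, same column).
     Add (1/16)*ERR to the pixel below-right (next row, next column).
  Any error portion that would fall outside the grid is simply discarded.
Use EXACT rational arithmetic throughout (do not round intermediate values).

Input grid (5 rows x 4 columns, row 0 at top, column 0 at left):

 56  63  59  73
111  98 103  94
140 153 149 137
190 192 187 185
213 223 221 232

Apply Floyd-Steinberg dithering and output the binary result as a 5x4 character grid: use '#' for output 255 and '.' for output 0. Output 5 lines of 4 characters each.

(0,0): OLD=56 → NEW=0, ERR=56
(0,1): OLD=175/2 → NEW=0, ERR=175/2
(0,2): OLD=3113/32 → NEW=0, ERR=3113/32
(0,3): OLD=59167/512 → NEW=0, ERR=59167/512
(1,0): OLD=4637/32 → NEW=255, ERR=-3523/32
(1,1): OLD=25323/256 → NEW=0, ERR=25323/256
(1,2): OLD=1669639/8192 → NEW=255, ERR=-419321/8192
(1,3): OLD=14915809/131072 → NEW=0, ERR=14915809/131072
(2,0): OLD=508489/4096 → NEW=0, ERR=508489/4096
(2,1): OLD=29064691/131072 → NEW=255, ERR=-4358669/131072
(2,2): OLD=38266511/262144 → NEW=255, ERR=-28580209/262144
(2,3): OLD=510298003/4194304 → NEW=0, ERR=510298003/4194304
(3,0): OLD=466741113/2097152 → NEW=255, ERR=-68032647/2097152
(3,1): OLD=5191950247/33554432 → NEW=255, ERR=-3364429913/33554432
(3,2): OLD=69683850201/536870912 → NEW=255, ERR=-67218232359/536870912
(3,3): OLD=1386668726895/8589934592 → NEW=255, ERR=-803764594065/8589934592
(4,0): OLD=98817602757/536870912 → NEW=255, ERR=-38084479803/536870912
(4,1): OLD=580369303823/4294967296 → NEW=255, ERR=-514847356657/4294967296
(4,2): OLD=14516099295471/137438953472 → NEW=0, ERR=14516099295471/137438953472
(4,3): OLD=530277055347257/2199023255552 → NEW=255, ERR=-30473874818503/2199023255552
Row 0: ....
Row 1: #.#.
Row 2: .##.
Row 3: ####
Row 4: ##.#

Answer: ....
#.#.
.##.
####
##.#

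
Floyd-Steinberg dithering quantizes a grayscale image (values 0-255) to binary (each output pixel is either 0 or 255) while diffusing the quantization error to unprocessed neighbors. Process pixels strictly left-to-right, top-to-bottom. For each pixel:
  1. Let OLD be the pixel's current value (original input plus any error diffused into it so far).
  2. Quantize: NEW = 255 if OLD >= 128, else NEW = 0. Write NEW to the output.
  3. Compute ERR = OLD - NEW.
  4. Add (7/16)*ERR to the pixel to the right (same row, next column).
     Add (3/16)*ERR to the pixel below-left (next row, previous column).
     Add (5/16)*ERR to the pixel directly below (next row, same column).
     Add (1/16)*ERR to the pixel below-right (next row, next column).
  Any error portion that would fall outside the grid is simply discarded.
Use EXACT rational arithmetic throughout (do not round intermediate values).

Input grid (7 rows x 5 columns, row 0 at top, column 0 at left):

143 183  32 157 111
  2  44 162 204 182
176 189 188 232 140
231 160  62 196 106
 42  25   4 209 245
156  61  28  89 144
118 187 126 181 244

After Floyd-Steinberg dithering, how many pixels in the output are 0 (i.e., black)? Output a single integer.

Answer: 16

Derivation:
(0,0): OLD=143 → NEW=255, ERR=-112
(0,1): OLD=134 → NEW=255, ERR=-121
(0,2): OLD=-335/16 → NEW=0, ERR=-335/16
(0,3): OLD=37847/256 → NEW=255, ERR=-27433/256
(0,4): OLD=262625/4096 → NEW=0, ERR=262625/4096
(1,0): OLD=-891/16 → NEW=0, ERR=-891/16
(1,1): OLD=-3725/128 → NEW=0, ERR=-3725/128
(1,2): OLD=471327/4096 → NEW=0, ERR=471327/4096
(1,3): OLD=3794027/16384 → NEW=255, ERR=-383893/16384
(1,4): OLD=48519745/262144 → NEW=255, ERR=-18326975/262144
(2,0): OLD=313633/2048 → NEW=255, ERR=-208607/2048
(2,1): OLD=10055691/65536 → NEW=255, ERR=-6655989/65536
(2,2): OLD=181732609/1048576 → NEW=255, ERR=-85654271/1048576
(2,3): OLD=3070624467/16777216 → NEW=255, ERR=-1207565613/16777216
(2,4): OLD=22870266117/268435456 → NEW=0, ERR=22870266117/268435456
(3,0): OLD=188875969/1048576 → NEW=255, ERR=-78510911/1048576
(3,1): OLD=619264733/8388608 → NEW=0, ERR=619264733/8388608
(3,2): OLD=13133732831/268435456 → NEW=0, ERR=13133732831/268435456
(3,3): OLD=110478471971/536870912 → NEW=255, ERR=-26423610589/536870912
(3,4): OLD=915628354183/8589934592 → NEW=0, ERR=915628354183/8589934592
(4,0): OLD=4354502335/134217728 → NEW=0, ERR=4354502335/134217728
(4,1): OLD=286721977647/4294967296 → NEW=0, ERR=286721977647/4294967296
(4,2): OLD=3015527266113/68719476736 → NEW=0, ERR=3015527266113/68719476736
(4,3): OLD=259332826396143/1099511627776 → NEW=255, ERR=-21042638686737/1099511627776
(4,4): OLD=4694673702265609/17592186044416 → NEW=255, ERR=208666260939529/17592186044416
(5,0): OLD=12277124677357/68719476736 → NEW=255, ERR=-5246341890323/68719476736
(5,1): OLD=32279830633847/549755813888 → NEW=0, ERR=32279830633847/549755813888
(5,2): OLD=1196013929623967/17592186044416 → NEW=0, ERR=1196013929623967/17592186044416
(5,3): OLD=8284483275655177/70368744177664 → NEW=0, ERR=8284483275655177/70368744177664
(5,4): OLD=222947565857763507/1125899906842624 → NEW=255, ERR=-64156910387105613/1125899906842624
(6,0): OLD=924924792909165/8796093022208 → NEW=0, ERR=924924792909165/8796093022208
(6,1): OLD=72994518911985715/281474976710656 → NEW=255, ERR=1218399850768435/281474976710656
(6,2): OLD=787604538966370689/4503599627370496 → NEW=255, ERR=-360813366013105791/4503599627370496
(6,3): OLD=12704062248321340715/72057594037927936 → NEW=255, ERR=-5670624231350282965/72057594037927936
(6,4): OLD=229571577055015786477/1152921504606846976 → NEW=255, ERR=-64423406619730192403/1152921504606846976
Output grid:
  Row 0: ##.#.  (2 black, running=2)
  Row 1: ...##  (3 black, running=5)
  Row 2: ####.  (1 black, running=6)
  Row 3: #..#.  (3 black, running=9)
  Row 4: ...##  (3 black, running=12)
  Row 5: #...#  (3 black, running=15)
  Row 6: .####  (1 black, running=16)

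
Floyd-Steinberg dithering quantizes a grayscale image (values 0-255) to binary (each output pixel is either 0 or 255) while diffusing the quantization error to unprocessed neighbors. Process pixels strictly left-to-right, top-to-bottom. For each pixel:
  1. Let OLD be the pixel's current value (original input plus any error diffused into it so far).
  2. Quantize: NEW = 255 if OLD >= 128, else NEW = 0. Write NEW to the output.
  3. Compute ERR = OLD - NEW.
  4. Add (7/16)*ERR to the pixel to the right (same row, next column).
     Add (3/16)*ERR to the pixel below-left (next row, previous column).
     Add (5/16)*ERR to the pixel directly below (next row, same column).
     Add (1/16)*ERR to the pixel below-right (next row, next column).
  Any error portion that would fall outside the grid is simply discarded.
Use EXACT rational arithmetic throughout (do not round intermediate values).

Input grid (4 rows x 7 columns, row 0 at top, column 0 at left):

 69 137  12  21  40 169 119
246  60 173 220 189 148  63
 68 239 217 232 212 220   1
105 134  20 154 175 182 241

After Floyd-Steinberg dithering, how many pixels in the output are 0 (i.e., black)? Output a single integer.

Answer: 13

Derivation:
(0,0): OLD=69 → NEW=0, ERR=69
(0,1): OLD=2675/16 → NEW=255, ERR=-1405/16
(0,2): OLD=-6763/256 → NEW=0, ERR=-6763/256
(0,3): OLD=38675/4096 → NEW=0, ERR=38675/4096
(0,4): OLD=2892165/65536 → NEW=0, ERR=2892165/65536
(0,5): OLD=197454499/1048576 → NEW=255, ERR=-69932381/1048576
(0,6): OLD=1506962037/16777216 → NEW=0, ERR=1506962037/16777216
(1,0): OLD=64281/256 → NEW=255, ERR=-999/256
(1,1): OLD=61871/2048 → NEW=0, ERR=61871/2048
(1,2): OLD=11419227/65536 → NEW=255, ERR=-5292453/65536
(1,3): OLD=50919679/262144 → NEW=255, ERR=-15927041/262144
(1,4): OLD=2756413533/16777216 → NEW=255, ERR=-1521776547/16777216
(1,5): OLD=14371350765/134217728 → NEW=0, ERR=14371350765/134217728
(1,6): OLD=287218061891/2147483648 → NEW=255, ERR=-260390268349/2147483648
(2,0): OLD=2373877/32768 → NEW=0, ERR=2373877/32768
(2,1): OLD=277610199/1048576 → NEW=255, ERR=10223319/1048576
(2,2): OLD=3129376325/16777216 → NEW=255, ERR=-1148813755/16777216
(2,3): OLD=21609239389/134217728 → NEW=255, ERR=-12616281251/134217728
(2,4): OLD=170520455021/1073741824 → NEW=255, ERR=-103283710099/1073741824
(2,5): OLD=6286920357711/34359738368 → NEW=255, ERR=-2474812926129/34359738368
(2,6): OLD=-33926090341095/549755813888 → NEW=0, ERR=-33926090341095/549755813888
(3,0): OLD=2172097957/16777216 → NEW=255, ERR=-2106092123/16777216
(3,1): OLD=9907277761/134217728 → NEW=0, ERR=9907277761/134217728
(3,2): OLD=14903904083/1073741824 → NEW=0, ERR=14903904083/1073741824
(3,3): OLD=465500180565/4294967296 → NEW=0, ERR=465500180565/4294967296
(3,4): OLD=95095677147557/549755813888 → NEW=255, ERR=-45092055393883/549755813888
(3,5): OLD=466299988800191/4398046511104 → NEW=0, ERR=466299988800191/4398046511104
(3,6): OLD=18549147600230049/70368744177664 → NEW=255, ERR=605117834925729/70368744177664
Output grid:
  Row 0: .#...#.  (5 black, running=5)
  Row 1: #.###.#  (2 black, running=7)
  Row 2: .#####.  (2 black, running=9)
  Row 3: #...#.#  (4 black, running=13)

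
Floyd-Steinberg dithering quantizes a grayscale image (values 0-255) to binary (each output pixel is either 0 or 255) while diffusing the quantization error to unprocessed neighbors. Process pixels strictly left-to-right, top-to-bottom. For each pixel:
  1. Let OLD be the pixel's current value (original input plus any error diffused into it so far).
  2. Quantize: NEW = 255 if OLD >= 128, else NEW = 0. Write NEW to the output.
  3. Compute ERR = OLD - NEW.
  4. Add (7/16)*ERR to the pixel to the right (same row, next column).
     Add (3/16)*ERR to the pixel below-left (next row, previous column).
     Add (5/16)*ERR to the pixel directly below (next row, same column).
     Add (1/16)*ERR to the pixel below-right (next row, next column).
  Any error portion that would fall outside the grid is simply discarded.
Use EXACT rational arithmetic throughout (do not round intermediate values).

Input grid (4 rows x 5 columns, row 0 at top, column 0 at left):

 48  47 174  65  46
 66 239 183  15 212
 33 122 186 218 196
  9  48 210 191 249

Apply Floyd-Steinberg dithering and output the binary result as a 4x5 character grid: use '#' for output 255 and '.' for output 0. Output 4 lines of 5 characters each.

(0,0): OLD=48 → NEW=0, ERR=48
(0,1): OLD=68 → NEW=0, ERR=68
(0,2): OLD=815/4 → NEW=255, ERR=-205/4
(0,3): OLD=2725/64 → NEW=0, ERR=2725/64
(0,4): OLD=66179/1024 → NEW=0, ERR=66179/1024
(1,0): OLD=375/4 → NEW=0, ERR=375/4
(1,1): OLD=9429/32 → NEW=255, ERR=1269/32
(1,2): OLD=201285/1024 → NEW=255, ERR=-59835/1024
(1,3): OLD=47743/4096 → NEW=0, ERR=47743/4096
(1,4): OLD=15725813/65536 → NEW=255, ERR=-985867/65536
(2,0): OLD=35703/512 → NEW=0, ERR=35703/512
(2,1): OLD=2618225/16384 → NEW=255, ERR=-1559695/16384
(2,2): OLD=34276763/262144 → NEW=255, ERR=-32569957/262144
(2,3): OLD=674498169/4194304 → NEW=255, ERR=-395049351/4194304
(2,4): OLD=10121403279/67108864 → NEW=255, ERR=-6991357041/67108864
(3,0): OLD=3392691/262144 → NEW=0, ERR=3392691/262144
(3,1): OLD=10434947/2097152 → NEW=0, ERR=10434947/2097152
(3,2): OLD=10048924165/67108864 → NEW=255, ERR=-7063836155/67108864
(3,3): OLD=2960059597/33554432 → NEW=0, ERR=2960059597/33554432
(3,4): OLD=267524973713/1073741824 → NEW=255, ERR=-6279191407/1073741824
Row 0: ..#..
Row 1: .##.#
Row 2: .####
Row 3: ..#.#

Answer: ..#..
.##.#
.####
..#.#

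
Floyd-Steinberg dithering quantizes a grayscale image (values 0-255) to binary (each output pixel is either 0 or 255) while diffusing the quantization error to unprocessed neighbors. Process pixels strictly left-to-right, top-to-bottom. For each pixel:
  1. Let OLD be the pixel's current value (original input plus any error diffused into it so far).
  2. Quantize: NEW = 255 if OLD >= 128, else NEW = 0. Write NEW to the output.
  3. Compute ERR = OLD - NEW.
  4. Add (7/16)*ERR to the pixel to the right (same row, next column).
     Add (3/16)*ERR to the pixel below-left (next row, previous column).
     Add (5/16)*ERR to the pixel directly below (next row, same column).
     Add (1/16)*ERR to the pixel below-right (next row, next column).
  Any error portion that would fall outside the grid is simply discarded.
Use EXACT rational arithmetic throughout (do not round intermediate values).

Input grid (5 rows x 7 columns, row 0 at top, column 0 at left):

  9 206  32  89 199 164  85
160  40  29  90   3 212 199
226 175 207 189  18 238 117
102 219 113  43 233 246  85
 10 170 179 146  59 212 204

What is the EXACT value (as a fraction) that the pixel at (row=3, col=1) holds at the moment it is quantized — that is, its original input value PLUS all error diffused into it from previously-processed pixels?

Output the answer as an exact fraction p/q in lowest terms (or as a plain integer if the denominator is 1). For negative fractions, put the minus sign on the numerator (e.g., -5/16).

(0,0): OLD=9 → NEW=0, ERR=9
(0,1): OLD=3359/16 → NEW=255, ERR=-721/16
(0,2): OLD=3145/256 → NEW=0, ERR=3145/256
(0,3): OLD=386559/4096 → NEW=0, ERR=386559/4096
(0,4): OLD=15747577/65536 → NEW=255, ERR=-964103/65536
(0,5): OLD=165217743/1048576 → NEW=255, ERR=-102169137/1048576
(0,6): OLD=710879401/16777216 → NEW=0, ERR=710879401/16777216
(1,0): OLD=39517/256 → NEW=255, ERR=-25763/256
(1,1): OLD=-31221/2048 → NEW=0, ERR=-31221/2048
(1,2): OLD=2690151/65536 → NEW=0, ERR=2690151/65536
(1,3): OLD=35510107/262144 → NEW=255, ERR=-31336613/262144
(1,4): OLD=-1111770063/16777216 → NEW=0, ERR=-1111770063/16777216
(1,5): OLD=21419111553/134217728 → NEW=255, ERR=-12806409087/134217728
(1,6): OLD=353061908847/2147483648 → NEW=255, ERR=-194546421393/2147483648
(2,0): OLD=6281385/32768 → NEW=255, ERR=-2074455/32768
(2,1): OLD=150938195/1048576 → NEW=255, ERR=-116448685/1048576
(2,2): OLD=2480930489/16777216 → NEW=255, ERR=-1797259591/16777216
(2,3): OLD=12739568177/134217728 → NEW=0, ERR=12739568177/134217728
(2,4): OLD=14448653633/1073741824 → NEW=0, ERR=14448653633/1073741824
(2,5): OLD=6629440323243/34359738368 → NEW=255, ERR=-2132292960597/34359738368
(2,6): OLD=30553225063005/549755813888 → NEW=0, ERR=30553225063005/549755813888
(3,0): OLD=1030017177/16777216 → NEW=0, ERR=1030017177/16777216
(3,1): OLD=25113845285/134217728 → NEW=255, ERR=-9111675355/134217728
Target (3,1): original=219, with diffused error = 25113845285/134217728

Answer: 25113845285/134217728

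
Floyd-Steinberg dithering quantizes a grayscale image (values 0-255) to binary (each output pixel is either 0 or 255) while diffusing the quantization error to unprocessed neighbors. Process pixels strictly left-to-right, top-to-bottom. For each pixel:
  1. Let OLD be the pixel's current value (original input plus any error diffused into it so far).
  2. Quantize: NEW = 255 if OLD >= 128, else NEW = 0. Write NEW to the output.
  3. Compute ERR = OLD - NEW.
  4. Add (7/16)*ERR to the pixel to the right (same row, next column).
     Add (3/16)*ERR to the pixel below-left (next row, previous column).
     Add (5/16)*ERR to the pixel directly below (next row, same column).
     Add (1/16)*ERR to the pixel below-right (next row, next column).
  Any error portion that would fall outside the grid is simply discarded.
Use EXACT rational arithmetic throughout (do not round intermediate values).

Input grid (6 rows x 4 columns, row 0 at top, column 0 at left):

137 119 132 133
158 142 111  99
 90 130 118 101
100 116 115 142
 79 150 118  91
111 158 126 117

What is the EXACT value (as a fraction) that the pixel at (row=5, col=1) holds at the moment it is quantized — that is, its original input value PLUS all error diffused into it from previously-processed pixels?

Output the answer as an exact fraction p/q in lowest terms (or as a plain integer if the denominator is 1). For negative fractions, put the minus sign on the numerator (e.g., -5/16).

(0,0): OLD=137 → NEW=255, ERR=-118
(0,1): OLD=539/8 → NEW=0, ERR=539/8
(0,2): OLD=20669/128 → NEW=255, ERR=-11971/128
(0,3): OLD=188587/2048 → NEW=0, ERR=188587/2048
(1,0): OLD=17121/128 → NEW=255, ERR=-15519/128
(1,1): OLD=87143/1024 → NEW=0, ERR=87143/1024
(1,2): OLD=4603315/32768 → NEW=255, ERR=-3752525/32768
(1,3): OLD=37659221/524288 → NEW=0, ERR=37659221/524288
(2,0): OLD=1115229/16384 → NEW=0, ERR=1115229/16384
(2,1): OLD=82483087/524288 → NEW=255, ERR=-51210353/524288
(2,2): OLD=61097019/1048576 → NEW=0, ERR=61097019/1048576
(2,3): OLD=2378689359/16777216 → NEW=255, ERR=-1899500721/16777216
(3,0): OLD=863666381/8388608 → NEW=0, ERR=863666381/8388608
(3,1): OLD=19555418579/134217728 → NEW=255, ERR=-14670102061/134217728
(3,2): OLD=124674129581/2147483648 → NEW=0, ERR=124674129581/2147483648
(3,3): OLD=4661247988795/34359738368 → NEW=255, ERR=-4100485295045/34359738368
(4,0): OLD=194734212489/2147483648 → NEW=0, ERR=194734212489/2147483648
(4,1): OLD=2969306530011/17179869184 → NEW=255, ERR=-1411560111909/17179869184
(4,2): OLD=39026272825787/549755813888 → NEW=0, ERR=39026272825787/549755813888
(4,3): OLD=777506128370573/8796093022208 → NEW=0, ERR=777506128370573/8796093022208
(5,0): OLD=34066135834617/274877906944 → NEW=0, ERR=34066135834617/274877906944
(5,1): OLD=1807789758162607/8796093022208 → NEW=255, ERR=-435213962500433/8796093022208
Target (5,1): original=158, with diffused error = 1807789758162607/8796093022208

Answer: 1807789758162607/8796093022208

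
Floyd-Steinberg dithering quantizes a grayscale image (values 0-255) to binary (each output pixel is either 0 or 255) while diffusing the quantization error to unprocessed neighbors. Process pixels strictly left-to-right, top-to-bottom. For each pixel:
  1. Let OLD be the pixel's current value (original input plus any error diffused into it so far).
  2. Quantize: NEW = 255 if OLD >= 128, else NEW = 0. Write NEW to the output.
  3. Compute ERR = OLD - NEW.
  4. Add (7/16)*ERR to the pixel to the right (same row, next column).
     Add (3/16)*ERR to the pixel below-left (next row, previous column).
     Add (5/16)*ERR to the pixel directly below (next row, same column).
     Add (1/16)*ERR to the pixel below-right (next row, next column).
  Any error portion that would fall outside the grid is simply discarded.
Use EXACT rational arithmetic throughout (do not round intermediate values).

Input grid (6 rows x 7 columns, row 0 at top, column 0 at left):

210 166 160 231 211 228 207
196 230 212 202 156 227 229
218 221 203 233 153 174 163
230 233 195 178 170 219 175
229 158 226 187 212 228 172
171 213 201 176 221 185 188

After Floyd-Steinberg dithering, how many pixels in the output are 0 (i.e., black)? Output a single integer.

Answer: 8

Derivation:
(0,0): OLD=210 → NEW=255, ERR=-45
(0,1): OLD=2341/16 → NEW=255, ERR=-1739/16
(0,2): OLD=28787/256 → NEW=0, ERR=28787/256
(0,3): OLD=1147685/4096 → NEW=255, ERR=103205/4096
(0,4): OLD=14550531/65536 → NEW=255, ERR=-2161149/65536
(0,5): OLD=223947285/1048576 → NEW=255, ERR=-43439595/1048576
(0,6): OLD=3168806547/16777216 → NEW=255, ERR=-1109383533/16777216
(1,0): OLD=41359/256 → NEW=255, ERR=-23921/256
(1,1): OLD=355177/2048 → NEW=255, ERR=-167063/2048
(1,2): OLD=13722141/65536 → NEW=255, ERR=-2989539/65536
(1,3): OLD=50007001/262144 → NEW=255, ERR=-16839719/262144
(1,4): OLD=1868943339/16777216 → NEW=0, ERR=1868943339/16777216
(1,5): OLD=33330439771/134217728 → NEW=255, ERR=-895080869/134217728
(1,6): OLD=435572579829/2147483648 → NEW=255, ERR=-112035750411/2147483648
(2,0): OLD=5685395/32768 → NEW=255, ERR=-2670445/32768
(2,1): OLD=152526593/1048576 → NEW=255, ERR=-114860287/1048576
(2,2): OLD=2074976835/16777216 → NEW=0, ERR=2074976835/16777216
(2,3): OLD=38261548523/134217728 → NEW=255, ERR=4036027883/134217728
(2,4): OLD=210133874075/1073741824 → NEW=255, ERR=-63670291045/1073741824
(2,5): OLD=4918721428041/34359738368 → NEW=255, ERR=-3843011855799/34359738368
(2,6): OLD=53517113937807/549755813888 → NEW=0, ERR=53517113937807/549755813888
(3,0): OLD=3086907619/16777216 → NEW=255, ERR=-1191282461/16777216
(3,1): OLD=24937661863/134217728 → NEW=255, ERR=-9287858777/134217728
(3,2): OLD=217074670117/1073741824 → NEW=255, ERR=-56729495003/1073741824
(3,3): OLD=691034752339/4294967296 → NEW=255, ERR=-404181908141/4294967296
(3,4): OLD=50141242508515/549755813888 → NEW=0, ERR=50141242508515/549755813888
(3,5): OLD=1048922136878809/4398046511104 → NEW=255, ERR=-72579723452711/4398046511104
(3,6): OLD=13455251206892231/70368744177664 → NEW=255, ERR=-4488778558412089/70368744177664
(4,0): OLD=416258880621/2147483648 → NEW=255, ERR=-131349449619/2147483648
(4,1): OLD=3273502687625/34359738368 → NEW=0, ERR=3273502687625/34359738368
(4,2): OLD=126004555909287/549755813888 → NEW=255, ERR=-14183176632153/549755813888
(4,3): OLD=704144481800797/4398046511104 → NEW=255, ERR=-417357378530723/4398046511104
(4,4): OLD=6685350185997895/35184372088832 → NEW=255, ERR=-2286664696654265/35184372088832
(4,5): OLD=211837238496595335/1125899906842624 → NEW=255, ERR=-75267237748273785/1125899906842624
(4,6): OLD=2193923185516123617/18014398509481984 → NEW=0, ERR=2193923185516123617/18014398509481984
(5,0): OLD=93320796268203/549755813888 → NEW=255, ERR=-46866936273237/549755813888
(5,1): OLD=865602242914361/4398046511104 → NEW=255, ERR=-255899617417159/4398046511104
(5,2): OLD=5476214700464031/35184372088832 → NEW=255, ERR=-3495800182188129/35184372088832
(5,3): OLD=25073288995592251/281474976710656 → NEW=0, ERR=25073288995592251/281474976710656
(5,4): OLD=3984722608858732649/18014398509481984 → NEW=255, ERR=-608949011059173271/18014398509481984
(5,5): OLD=24224797361325972057/144115188075855872 → NEW=255, ERR=-12524575598017275303/144115188075855872
(5,6): OLD=423949177534919436055/2305843009213693952 → NEW=255, ERR=-164040789814572521705/2305843009213693952
Output grid:
  Row 0: ##.####  (1 black, running=1)
  Row 1: ####.##  (1 black, running=2)
  Row 2: ##.###.  (2 black, running=4)
  Row 3: ####.##  (1 black, running=5)
  Row 4: #.####.  (2 black, running=7)
  Row 5: ###.###  (1 black, running=8)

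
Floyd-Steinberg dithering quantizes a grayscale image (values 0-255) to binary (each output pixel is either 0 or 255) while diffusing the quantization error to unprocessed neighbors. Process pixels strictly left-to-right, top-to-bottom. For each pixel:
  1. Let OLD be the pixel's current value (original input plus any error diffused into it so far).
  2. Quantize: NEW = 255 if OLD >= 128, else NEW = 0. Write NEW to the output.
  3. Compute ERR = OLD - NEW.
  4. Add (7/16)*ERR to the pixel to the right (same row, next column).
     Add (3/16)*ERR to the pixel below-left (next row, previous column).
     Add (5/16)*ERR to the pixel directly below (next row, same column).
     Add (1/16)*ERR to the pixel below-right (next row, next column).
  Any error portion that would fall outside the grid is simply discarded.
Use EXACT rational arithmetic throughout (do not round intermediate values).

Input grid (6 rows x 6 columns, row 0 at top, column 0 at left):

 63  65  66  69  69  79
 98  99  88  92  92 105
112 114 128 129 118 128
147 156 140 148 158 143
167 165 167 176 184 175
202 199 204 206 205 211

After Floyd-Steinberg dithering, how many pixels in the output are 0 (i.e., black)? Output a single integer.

Answer: 15

Derivation:
(0,0): OLD=63 → NEW=0, ERR=63
(0,1): OLD=1481/16 → NEW=0, ERR=1481/16
(0,2): OLD=27263/256 → NEW=0, ERR=27263/256
(0,3): OLD=473465/4096 → NEW=0, ERR=473465/4096
(0,4): OLD=7836239/65536 → NEW=0, ERR=7836239/65536
(0,5): OLD=137691177/1048576 → NEW=255, ERR=-129695703/1048576
(1,0): OLD=34571/256 → NEW=255, ERR=-30709/256
(1,1): OLD=203469/2048 → NEW=0, ERR=203469/2048
(1,2): OLD=12596305/65536 → NEW=255, ERR=-4115375/65536
(1,3): OLD=34006653/262144 → NEW=255, ERR=-32840067/262144
(1,4): OLD=983001047/16777216 → NEW=0, ERR=983001047/16777216
(1,5): OLD=26697151153/268435456 → NEW=0, ERR=26697151153/268435456
(2,0): OLD=3052063/32768 → NEW=0, ERR=3052063/32768
(2,1): OLD=174613957/1048576 → NEW=255, ERR=-92772923/1048576
(2,2): OLD=878938511/16777216 → NEW=0, ERR=878938511/16777216
(2,3): OLD=16083694551/134217728 → NEW=0, ERR=16083694551/134217728
(2,4): OLD=857081173253/4294967296 → NEW=255, ERR=-238135487227/4294967296
(2,5): OLD=9516564971891/68719476736 → NEW=255, ERR=-8006901595789/68719476736
(3,0): OLD=2676262063/16777216 → NEW=255, ERR=-1601928017/16777216
(3,1): OLD=13720036483/134217728 → NEW=0, ERR=13720036483/134217728
(3,2): OLD=234110828025/1073741824 → NEW=255, ERR=-39693337095/1073741824
(3,3): OLD=11143062043563/68719476736 → NEW=255, ERR=-6380404524117/68719476736
(3,4): OLD=47111656682187/549755813888 → NEW=0, ERR=47111656682187/549755813888
(3,5): OLD=1236865492754437/8796093022208 → NEW=255, ERR=-1006138227908603/8796093022208
(4,0): OLD=335712757985/2147483648 → NEW=255, ERR=-211895572255/2147483648
(4,1): OLD=4840483934829/34359738368 → NEW=255, ERR=-3921249349011/34359738368
(4,2): OLD=103902528188983/1099511627776 → NEW=0, ERR=103902528188983/1099511627776
(4,3): OLD=3555134042118579/17592186044416 → NEW=255, ERR=-930873399207501/17592186044416
(4,4): OLD=45142934063832547/281474976710656 → NEW=255, ERR=-26633184997384733/281474976710656
(4,5): OLD=464836691564046933/4503599627370496 → NEW=0, ERR=464836691564046933/4503599627370496
(5,0): OLD=82335280577943/549755813888 → NEW=255, ERR=-57852451963497/549755813888
(5,1): OLD=2266727851080455/17592186044416 → NEW=255, ERR=-2219279590245625/17592186044416
(5,2): OLD=22698920254028477/140737488355328 → NEW=255, ERR=-13189139276580163/140737488355328
(5,3): OLD=615323193653825263/4503599627370496 → NEW=255, ERR=-533094711325651217/4503599627370496
(5,4): OLD=1258211935399988783/9007199254740992 → NEW=255, ERR=-1038623874558964177/9007199254740992
(5,5): OLD=26934042557816997627/144115188075855872 → NEW=255, ERR=-9815330401526249733/144115188075855872
Output grid:
  Row 0: .....#  (5 black, running=5)
  Row 1: #.##..  (3 black, running=8)
  Row 2: .#..##  (3 black, running=11)
  Row 3: #.##.#  (2 black, running=13)
  Row 4: ##.##.  (2 black, running=15)
  Row 5: ######  (0 black, running=15)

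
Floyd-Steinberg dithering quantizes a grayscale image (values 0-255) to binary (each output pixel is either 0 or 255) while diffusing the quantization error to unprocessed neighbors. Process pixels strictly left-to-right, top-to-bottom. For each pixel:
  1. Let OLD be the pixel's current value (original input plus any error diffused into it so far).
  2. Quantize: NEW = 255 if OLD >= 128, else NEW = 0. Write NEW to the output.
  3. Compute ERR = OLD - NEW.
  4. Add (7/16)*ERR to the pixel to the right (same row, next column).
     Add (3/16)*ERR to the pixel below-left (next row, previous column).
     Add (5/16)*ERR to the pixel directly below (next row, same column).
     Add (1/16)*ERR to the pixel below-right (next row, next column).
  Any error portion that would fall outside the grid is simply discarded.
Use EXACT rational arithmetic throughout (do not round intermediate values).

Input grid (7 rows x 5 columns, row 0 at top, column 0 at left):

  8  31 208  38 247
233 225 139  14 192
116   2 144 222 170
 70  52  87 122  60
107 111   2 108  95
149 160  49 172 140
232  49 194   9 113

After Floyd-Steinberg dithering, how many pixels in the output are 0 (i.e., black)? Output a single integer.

Answer: 19

Derivation:
(0,0): OLD=8 → NEW=0, ERR=8
(0,1): OLD=69/2 → NEW=0, ERR=69/2
(0,2): OLD=7139/32 → NEW=255, ERR=-1021/32
(0,3): OLD=12309/512 → NEW=0, ERR=12309/512
(0,4): OLD=2109587/8192 → NEW=255, ERR=20627/8192
(1,0): OLD=7743/32 → NEW=255, ERR=-417/32
(1,1): OLD=57497/256 → NEW=255, ERR=-7783/256
(1,2): OLD=1002637/8192 → NEW=0, ERR=1002637/8192
(1,3): OLD=2409673/32768 → NEW=0, ERR=2409673/32768
(1,4): OLD=118731323/524288 → NEW=255, ERR=-14962117/524288
(2,0): OLD=435107/4096 → NEW=0, ERR=435107/4096
(2,1): OLD=8009521/131072 → NEW=0, ERR=8009521/131072
(2,2): OLD=463198675/2097152 → NEW=255, ERR=-71575085/2097152
(2,3): OLD=7796283337/33554432 → NEW=255, ERR=-760096823/33554432
(2,4): OLD=83627004991/536870912 → NEW=255, ERR=-53275077569/536870912
(3,0): OLD=240446323/2097152 → NEW=0, ERR=240446323/2097152
(3,1): OLD=2038382967/16777216 → NEW=0, ERR=2038382967/16777216
(3,2): OLD=69289270989/536870912 → NEW=255, ERR=-67612811571/536870912
(3,3): OLD=41965767365/1073741824 → NEW=0, ERR=41965767365/1073741824
(3,4): OLD=767478648569/17179869184 → NEW=0, ERR=767478648569/17179869184
(4,0): OLD=44455595613/268435456 → NEW=255, ERR=-23995445667/268435456
(4,1): OLD=802403599069/8589934592 → NEW=0, ERR=802403599069/8589934592
(4,2): OLD=2533508670611/137438953472 → NEW=0, ERR=2533508670611/137438953472
(4,3): OLD=283197771210973/2199023255552 → NEW=255, ERR=-277553158954787/2199023255552
(4,4): OLD=1976775462403211/35184372088832 → NEW=0, ERR=1976775462403211/35184372088832
(5,0): OLD=19046343557815/137438953472 → NEW=255, ERR=-16000589577545/137438953472
(5,1): OLD=149673369800677/1099511627776 → NEW=255, ERR=-130702095282203/1099511627776
(5,2): OLD=-530358563451891/35184372088832 → NEW=0, ERR=-530358563451891/35184372088832
(5,3): OLD=19372383483701379/140737488355328 → NEW=255, ERR=-16515676046907261/140737488355328
(5,4): OLD=221414348662541745/2251799813685248 → NEW=0, ERR=221414348662541745/2251799813685248
(6,0): OLD=3049257293356103/17592186044416 → NEW=255, ERR=-1436750147969977/17592186044416
(6,1): OLD=-19129516221295063/562949953421312 → NEW=0, ERR=-19129516221295063/562949953421312
(6,2): OLD=1305953771447160659/9007199254740992 → NEW=255, ERR=-990882038511792301/9007199254740992
(6,3): OLD=-8402953520203349935/144115188075855872 → NEW=0, ERR=-8402953520203349935/144115188075855872
(6,4): OLD=255680124699704290167/2305843009213693952 → NEW=0, ERR=255680124699704290167/2305843009213693952
Output grid:
  Row 0: ..#.#  (3 black, running=3)
  Row 1: ##..#  (2 black, running=5)
  Row 2: ..###  (2 black, running=7)
  Row 3: ..#..  (4 black, running=11)
  Row 4: #..#.  (3 black, running=14)
  Row 5: ##.#.  (2 black, running=16)
  Row 6: #.#..  (3 black, running=19)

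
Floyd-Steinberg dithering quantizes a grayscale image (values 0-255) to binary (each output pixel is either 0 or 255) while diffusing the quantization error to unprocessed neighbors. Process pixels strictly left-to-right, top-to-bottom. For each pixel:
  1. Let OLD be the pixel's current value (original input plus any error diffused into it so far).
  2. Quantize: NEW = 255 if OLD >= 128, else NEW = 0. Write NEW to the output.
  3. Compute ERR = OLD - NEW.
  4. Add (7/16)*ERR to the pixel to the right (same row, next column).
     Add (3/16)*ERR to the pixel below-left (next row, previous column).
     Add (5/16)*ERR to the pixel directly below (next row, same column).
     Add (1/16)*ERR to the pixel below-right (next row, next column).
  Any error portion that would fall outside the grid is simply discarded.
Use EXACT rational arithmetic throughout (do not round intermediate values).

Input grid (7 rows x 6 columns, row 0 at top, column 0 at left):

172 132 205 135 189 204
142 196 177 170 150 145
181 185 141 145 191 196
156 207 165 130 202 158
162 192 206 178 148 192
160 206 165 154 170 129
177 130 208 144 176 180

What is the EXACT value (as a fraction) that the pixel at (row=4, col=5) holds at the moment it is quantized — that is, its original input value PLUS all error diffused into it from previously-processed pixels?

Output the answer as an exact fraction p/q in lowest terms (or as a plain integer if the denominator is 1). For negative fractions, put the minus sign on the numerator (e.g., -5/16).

(0,0): OLD=172 → NEW=255, ERR=-83
(0,1): OLD=1531/16 → NEW=0, ERR=1531/16
(0,2): OLD=63197/256 → NEW=255, ERR=-2083/256
(0,3): OLD=538379/4096 → NEW=255, ERR=-506101/4096
(0,4): OLD=8843597/65536 → NEW=255, ERR=-7868083/65536
(0,5): OLD=158832923/1048576 → NEW=255, ERR=-108553957/1048576
(1,0): OLD=34305/256 → NEW=255, ERR=-30975/256
(1,1): OLD=340487/2048 → NEW=255, ERR=-181753/2048
(1,2): OLD=7762323/65536 → NEW=0, ERR=7762323/65536
(1,3): OLD=41992151/262144 → NEW=255, ERR=-24854569/262144
(1,4): OLD=735984101/16777216 → NEW=0, ERR=735984101/16777216
(1,5): OLD=33376484019/268435456 → NEW=0, ERR=33376484019/268435456
(2,0): OLD=4146749/32768 → NEW=0, ERR=4146749/32768
(2,1): OLD=238317935/1048576 → NEW=255, ERR=-29068945/1048576
(2,2): OLD=2391778317/16777216 → NEW=255, ERR=-1886411763/16777216
(2,3): OLD=10979951845/134217728 → NEW=0, ERR=10979951845/134217728
(2,4): OLD=1107615180847/4294967296 → NEW=255, ERR=12398520367/4294967296
(2,5): OLD=16414337734201/68719476736 → NEW=255, ERR=-1109128833479/68719476736
(3,0): OLD=3193518701/16777216 → NEW=255, ERR=-1084671379/16777216
(3,1): OLD=21055912169/134217728 → NEW=255, ERR=-13169608471/134217728
(3,2): OLD=107955051339/1073741824 → NEW=0, ERR=107955051339/1073741824
(3,3): OLD=13267339858145/68719476736 → NEW=255, ERR=-4256126709535/68719476736
(3,4): OLD=97797346158785/549755813888 → NEW=255, ERR=-42390386382655/549755813888
(3,5): OLD=1050271850098095/8796093022208 → NEW=0, ERR=1050271850098095/8796093022208
(4,0): OLD=264996670403/2147483648 → NEW=0, ERR=264996670403/2147483648
(4,1): OLD=7907370153319/34359738368 → NEW=255, ERR=-854363130521/34359738368
(4,2): OLD=229572708257285/1099511627776 → NEW=255, ERR=-50802756825595/1099511627776
(4,3): OLD=2291503335639289/17592186044416 → NEW=255, ERR=-2194504105686791/17592186044416
(4,4): OLD=24726368655092361/281474976710656 → NEW=0, ERR=24726368655092361/281474976710656
(4,5): OLD=1184115327228557599/4503599627370496 → NEW=255, ERR=35697422249081119/4503599627370496
Target (4,5): original=192, with diffused error = 1184115327228557599/4503599627370496

Answer: 1184115327228557599/4503599627370496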